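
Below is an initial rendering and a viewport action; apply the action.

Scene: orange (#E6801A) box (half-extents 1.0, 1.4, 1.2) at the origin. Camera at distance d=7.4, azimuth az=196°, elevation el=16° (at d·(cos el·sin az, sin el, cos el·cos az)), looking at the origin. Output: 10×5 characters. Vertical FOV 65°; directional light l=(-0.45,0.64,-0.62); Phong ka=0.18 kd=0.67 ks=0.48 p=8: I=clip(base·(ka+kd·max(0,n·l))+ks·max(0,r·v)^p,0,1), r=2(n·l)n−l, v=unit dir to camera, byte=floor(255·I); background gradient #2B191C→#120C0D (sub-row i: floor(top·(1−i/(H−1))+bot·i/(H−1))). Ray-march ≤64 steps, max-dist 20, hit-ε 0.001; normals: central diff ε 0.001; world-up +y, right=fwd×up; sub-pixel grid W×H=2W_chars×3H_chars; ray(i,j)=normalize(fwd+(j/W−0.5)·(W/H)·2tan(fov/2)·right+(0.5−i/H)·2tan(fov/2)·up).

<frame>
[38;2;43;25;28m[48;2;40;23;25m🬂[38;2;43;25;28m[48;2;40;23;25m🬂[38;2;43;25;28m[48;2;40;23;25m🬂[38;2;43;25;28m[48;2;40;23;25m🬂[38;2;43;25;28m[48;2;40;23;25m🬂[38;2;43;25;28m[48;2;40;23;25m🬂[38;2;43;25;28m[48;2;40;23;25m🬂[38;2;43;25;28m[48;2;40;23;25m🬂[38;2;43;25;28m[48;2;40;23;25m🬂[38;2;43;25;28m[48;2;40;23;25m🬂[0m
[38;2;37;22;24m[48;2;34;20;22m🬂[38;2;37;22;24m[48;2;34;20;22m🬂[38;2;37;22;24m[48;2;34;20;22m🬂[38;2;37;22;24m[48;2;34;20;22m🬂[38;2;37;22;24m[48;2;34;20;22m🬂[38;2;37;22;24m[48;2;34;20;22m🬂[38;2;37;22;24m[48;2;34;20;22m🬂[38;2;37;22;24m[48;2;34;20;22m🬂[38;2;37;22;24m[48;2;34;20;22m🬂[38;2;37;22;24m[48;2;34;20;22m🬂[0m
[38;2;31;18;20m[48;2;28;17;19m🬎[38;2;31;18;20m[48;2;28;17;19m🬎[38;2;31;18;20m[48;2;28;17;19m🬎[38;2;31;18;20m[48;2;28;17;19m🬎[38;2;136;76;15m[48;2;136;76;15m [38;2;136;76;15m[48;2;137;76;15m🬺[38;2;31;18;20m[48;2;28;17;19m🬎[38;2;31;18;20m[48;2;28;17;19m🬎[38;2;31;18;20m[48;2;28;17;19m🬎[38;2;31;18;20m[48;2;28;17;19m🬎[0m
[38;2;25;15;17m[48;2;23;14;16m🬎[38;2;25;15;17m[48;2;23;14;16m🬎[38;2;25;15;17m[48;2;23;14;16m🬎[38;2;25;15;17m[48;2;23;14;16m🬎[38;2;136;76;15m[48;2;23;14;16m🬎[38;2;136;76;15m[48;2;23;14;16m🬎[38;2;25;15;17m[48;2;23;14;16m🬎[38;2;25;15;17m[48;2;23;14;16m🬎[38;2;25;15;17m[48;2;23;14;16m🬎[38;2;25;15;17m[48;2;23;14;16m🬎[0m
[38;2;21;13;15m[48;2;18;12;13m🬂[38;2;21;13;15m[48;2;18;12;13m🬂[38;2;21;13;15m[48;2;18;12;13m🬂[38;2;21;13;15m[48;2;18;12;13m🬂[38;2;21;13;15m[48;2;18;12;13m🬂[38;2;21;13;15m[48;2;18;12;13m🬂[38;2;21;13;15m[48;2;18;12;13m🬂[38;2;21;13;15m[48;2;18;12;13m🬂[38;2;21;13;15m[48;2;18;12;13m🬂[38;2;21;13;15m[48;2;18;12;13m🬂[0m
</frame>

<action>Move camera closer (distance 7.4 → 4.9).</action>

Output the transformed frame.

<frame>
[38;2;43;25;28m[48;2;40;23;25m🬂[38;2;43;25;28m[48;2;40;23;25m🬂[38;2;43;25;28m[48;2;40;23;25m🬂[38;2;43;25;28m[48;2;40;23;25m🬂[38;2;43;25;28m[48;2;40;23;25m🬂[38;2;43;25;28m[48;2;40;23;25m🬂[38;2;43;25;28m[48;2;40;23;25m🬂[38;2;43;25;28m[48;2;40;23;25m🬂[38;2;43;25;28m[48;2;40;23;25m🬂[38;2;43;25;28m[48;2;40;23;25m🬂[0m
[38;2;37;22;24m[48;2;34;20;22m🬂[38;2;37;22;24m[48;2;34;20;22m🬂[38;2;37;22;24m[48;2;34;20;22m🬂[38;2;37;22;24m[48;2;136;76;15m🬂[38;2;37;22;24m[48;2;136;76;15m🬂[38;2;37;22;24m[48;2;137;76;15m🬂[38;2;137;76;16m[48;2;35;21;23m🬓[38;2;37;22;24m[48;2;34;20;22m🬂[38;2;37;22;24m[48;2;34;20;22m🬂[38;2;37;22;24m[48;2;34;20;22m🬂[0m
[38;2;31;18;20m[48;2;28;17;19m🬎[38;2;31;18;20m[48;2;28;17;19m🬎[38;2;31;18;20m[48;2;28;17;19m🬎[38;2;136;76;15m[48;2;30;18;20m▐[38;2;136;76;15m[48;2;136;76;15m [38;2;136;76;15m[48;2;137;76;15m🬺[38;2;136;76;15m[48;2;30;18;20m▌[38;2;31;18;20m[48;2;28;17;19m🬎[38;2;31;18;20m[48;2;28;17;19m🬎[38;2;31;18;20m[48;2;28;17;19m🬎[0m
[38;2;25;15;17m[48;2;23;14;16m🬎[38;2;25;15;17m[48;2;23;14;16m🬎[38;2;25;15;17m[48;2;23;14;16m🬎[38;2;136;76;15m[48;2;24;15;17m▐[38;2;136;76;15m[48;2;136;76;15m [38;2;136;76;15m[48;2;136;76;15m [38;2;127;71;14m[48;2;24;15;17m▌[38;2;25;15;17m[48;2;23;14;16m🬎[38;2;25;15;17m[48;2;23;14;16m🬎[38;2;25;15;17m[48;2;23;14;16m🬎[0m
[38;2;21;13;15m[48;2;18;12;13m🬂[38;2;21;13;15m[48;2;18;12;13m🬂[38;2;21;13;15m[48;2;18;12;13m🬂[38;2;21;13;15m[48;2;18;12;13m🬂[38;2;136;76;15m[48;2;19;12;13m🬁[38;2;136;76;15m[48;2;18;12;13m🬂[38;2;110;61;12m[48;2;19;12;13m🬀[38;2;21;13;15m[48;2;18;12;13m🬂[38;2;21;13;15m[48;2;18;12;13m🬂[38;2;21;13;15m[48;2;18;12;13m🬂[0m
</frame>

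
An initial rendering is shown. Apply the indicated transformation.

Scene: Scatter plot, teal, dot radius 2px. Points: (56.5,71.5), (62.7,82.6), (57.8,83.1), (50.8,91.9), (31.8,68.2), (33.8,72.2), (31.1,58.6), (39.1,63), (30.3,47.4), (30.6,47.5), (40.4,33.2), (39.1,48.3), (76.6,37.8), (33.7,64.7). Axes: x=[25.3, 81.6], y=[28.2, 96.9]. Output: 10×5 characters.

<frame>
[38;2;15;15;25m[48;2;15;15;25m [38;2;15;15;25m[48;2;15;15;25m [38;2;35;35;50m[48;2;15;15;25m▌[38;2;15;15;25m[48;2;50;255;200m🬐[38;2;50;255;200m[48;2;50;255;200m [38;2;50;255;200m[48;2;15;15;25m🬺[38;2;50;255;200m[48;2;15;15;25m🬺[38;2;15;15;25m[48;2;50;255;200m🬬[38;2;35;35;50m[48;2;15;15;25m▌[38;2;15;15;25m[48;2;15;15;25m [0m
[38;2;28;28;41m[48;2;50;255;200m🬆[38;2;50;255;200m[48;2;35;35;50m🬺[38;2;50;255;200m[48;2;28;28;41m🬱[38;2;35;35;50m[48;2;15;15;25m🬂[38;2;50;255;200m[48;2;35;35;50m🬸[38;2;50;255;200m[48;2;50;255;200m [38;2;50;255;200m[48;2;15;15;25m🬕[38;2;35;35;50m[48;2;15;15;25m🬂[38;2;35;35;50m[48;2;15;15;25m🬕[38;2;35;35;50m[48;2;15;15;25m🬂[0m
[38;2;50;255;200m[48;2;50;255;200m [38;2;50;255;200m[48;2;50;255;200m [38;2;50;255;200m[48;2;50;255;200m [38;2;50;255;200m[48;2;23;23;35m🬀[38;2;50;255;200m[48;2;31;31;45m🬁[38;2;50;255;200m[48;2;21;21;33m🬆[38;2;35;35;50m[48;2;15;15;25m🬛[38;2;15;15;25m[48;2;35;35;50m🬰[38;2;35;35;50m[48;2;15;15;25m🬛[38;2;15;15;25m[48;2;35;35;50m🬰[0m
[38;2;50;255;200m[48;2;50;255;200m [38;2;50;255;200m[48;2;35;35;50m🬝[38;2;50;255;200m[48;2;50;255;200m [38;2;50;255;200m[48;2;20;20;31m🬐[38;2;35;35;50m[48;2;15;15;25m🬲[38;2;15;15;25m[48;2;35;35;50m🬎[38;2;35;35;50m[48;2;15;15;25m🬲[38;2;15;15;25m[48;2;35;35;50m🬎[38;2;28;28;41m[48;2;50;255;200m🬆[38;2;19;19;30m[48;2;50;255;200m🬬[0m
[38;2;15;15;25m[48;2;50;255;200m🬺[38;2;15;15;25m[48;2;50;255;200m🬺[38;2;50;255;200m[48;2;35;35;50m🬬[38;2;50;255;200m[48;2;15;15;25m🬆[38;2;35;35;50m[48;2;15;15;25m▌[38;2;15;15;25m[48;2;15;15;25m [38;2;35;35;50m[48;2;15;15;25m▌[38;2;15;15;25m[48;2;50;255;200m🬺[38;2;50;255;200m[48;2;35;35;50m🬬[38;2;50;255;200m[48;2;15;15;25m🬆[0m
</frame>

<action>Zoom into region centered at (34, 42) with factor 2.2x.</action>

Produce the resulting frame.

<frame>
[38;2;15;15;25m[48;2;15;15;25m [38;2;15;15;25m[48;2;15;15;25m [38;2;50;255;200m[48;2;27;27;40m🬁[38;2;50;255;200m[48;2;50;255;200m [38;2;50;255;200m[48;2;21;21;33m🬆[38;2;15;15;25m[48;2;15;15;25m [38;2;27;27;40m[48;2;50;255;200m🬝[38;2;15;15;25m[48;2;15;15;25m [38;2;35;35;50m[48;2;15;15;25m▌[38;2;15;15;25m[48;2;15;15;25m [0m
[38;2;35;35;50m[48;2;15;15;25m🬂[38;2;35;35;50m[48;2;15;15;25m🬂[38;2;35;35;50m[48;2;50;255;200m🬐[38;2;50;255;200m[48;2;50;255;200m [38;2;50;255;200m[48;2;27;27;40m🬃[38;2;23;23;35m[48;2;50;255;200m🬴[38;2;50;255;200m[48;2;50;255;200m [38;2;50;255;200m[48;2;25;25;37m🬛[38;2;35;35;50m[48;2;15;15;25m🬕[38;2;35;35;50m[48;2;15;15;25m🬂[0m
[38;2;15;15;25m[48;2;35;35;50m🬰[38;2;15;15;25m[48;2;35;35;50m🬰[38;2;35;35;50m[48;2;15;15;25m🬛[38;2;50;255;200m[48;2;23;23;35m🬀[38;2;35;35;50m[48;2;15;15;25m🬛[38;2;15;15;25m[48;2;35;35;50m🬰[38;2;50;255;200m[48;2;31;31;45m🬁[38;2;23;23;35m[48;2;50;255;200m🬬[38;2;35;35;50m[48;2;15;15;25m🬛[38;2;15;15;25m[48;2;35;35;50m🬰[0m
[38;2;15;15;25m[48;2;35;35;50m🬎[38;2;15;15;25m[48;2;35;35;50m🬎[38;2;35;35;50m[48;2;15;15;25m🬲[38;2;15;15;25m[48;2;35;35;50m🬎[38;2;35;35;50m[48;2;15;15;25m🬲[38;2;15;15;25m[48;2;35;35;50m🬎[38;2;35;35;50m[48;2;50;255;200m🬐[38;2;50;255;200m[48;2;50;255;200m [38;2;27;27;40m[48;2;50;255;200m🬸[38;2;15;15;25m[48;2;35;35;50m🬎[0m
[38;2;15;15;25m[48;2;15;15;25m [38;2;15;15;25m[48;2;15;15;25m [38;2;35;35;50m[48;2;15;15;25m▌[38;2;15;15;25m[48;2;15;15;25m [38;2;35;35;50m[48;2;15;15;25m▌[38;2;15;15;25m[48;2;15;15;25m [38;2;35;35;50m[48;2;15;15;25m▌[38;2;50;255;200m[48;2;15;15;25m🬀[38;2;35;35;50m[48;2;15;15;25m▌[38;2;15;15;25m[48;2;15;15;25m [0m
</frame>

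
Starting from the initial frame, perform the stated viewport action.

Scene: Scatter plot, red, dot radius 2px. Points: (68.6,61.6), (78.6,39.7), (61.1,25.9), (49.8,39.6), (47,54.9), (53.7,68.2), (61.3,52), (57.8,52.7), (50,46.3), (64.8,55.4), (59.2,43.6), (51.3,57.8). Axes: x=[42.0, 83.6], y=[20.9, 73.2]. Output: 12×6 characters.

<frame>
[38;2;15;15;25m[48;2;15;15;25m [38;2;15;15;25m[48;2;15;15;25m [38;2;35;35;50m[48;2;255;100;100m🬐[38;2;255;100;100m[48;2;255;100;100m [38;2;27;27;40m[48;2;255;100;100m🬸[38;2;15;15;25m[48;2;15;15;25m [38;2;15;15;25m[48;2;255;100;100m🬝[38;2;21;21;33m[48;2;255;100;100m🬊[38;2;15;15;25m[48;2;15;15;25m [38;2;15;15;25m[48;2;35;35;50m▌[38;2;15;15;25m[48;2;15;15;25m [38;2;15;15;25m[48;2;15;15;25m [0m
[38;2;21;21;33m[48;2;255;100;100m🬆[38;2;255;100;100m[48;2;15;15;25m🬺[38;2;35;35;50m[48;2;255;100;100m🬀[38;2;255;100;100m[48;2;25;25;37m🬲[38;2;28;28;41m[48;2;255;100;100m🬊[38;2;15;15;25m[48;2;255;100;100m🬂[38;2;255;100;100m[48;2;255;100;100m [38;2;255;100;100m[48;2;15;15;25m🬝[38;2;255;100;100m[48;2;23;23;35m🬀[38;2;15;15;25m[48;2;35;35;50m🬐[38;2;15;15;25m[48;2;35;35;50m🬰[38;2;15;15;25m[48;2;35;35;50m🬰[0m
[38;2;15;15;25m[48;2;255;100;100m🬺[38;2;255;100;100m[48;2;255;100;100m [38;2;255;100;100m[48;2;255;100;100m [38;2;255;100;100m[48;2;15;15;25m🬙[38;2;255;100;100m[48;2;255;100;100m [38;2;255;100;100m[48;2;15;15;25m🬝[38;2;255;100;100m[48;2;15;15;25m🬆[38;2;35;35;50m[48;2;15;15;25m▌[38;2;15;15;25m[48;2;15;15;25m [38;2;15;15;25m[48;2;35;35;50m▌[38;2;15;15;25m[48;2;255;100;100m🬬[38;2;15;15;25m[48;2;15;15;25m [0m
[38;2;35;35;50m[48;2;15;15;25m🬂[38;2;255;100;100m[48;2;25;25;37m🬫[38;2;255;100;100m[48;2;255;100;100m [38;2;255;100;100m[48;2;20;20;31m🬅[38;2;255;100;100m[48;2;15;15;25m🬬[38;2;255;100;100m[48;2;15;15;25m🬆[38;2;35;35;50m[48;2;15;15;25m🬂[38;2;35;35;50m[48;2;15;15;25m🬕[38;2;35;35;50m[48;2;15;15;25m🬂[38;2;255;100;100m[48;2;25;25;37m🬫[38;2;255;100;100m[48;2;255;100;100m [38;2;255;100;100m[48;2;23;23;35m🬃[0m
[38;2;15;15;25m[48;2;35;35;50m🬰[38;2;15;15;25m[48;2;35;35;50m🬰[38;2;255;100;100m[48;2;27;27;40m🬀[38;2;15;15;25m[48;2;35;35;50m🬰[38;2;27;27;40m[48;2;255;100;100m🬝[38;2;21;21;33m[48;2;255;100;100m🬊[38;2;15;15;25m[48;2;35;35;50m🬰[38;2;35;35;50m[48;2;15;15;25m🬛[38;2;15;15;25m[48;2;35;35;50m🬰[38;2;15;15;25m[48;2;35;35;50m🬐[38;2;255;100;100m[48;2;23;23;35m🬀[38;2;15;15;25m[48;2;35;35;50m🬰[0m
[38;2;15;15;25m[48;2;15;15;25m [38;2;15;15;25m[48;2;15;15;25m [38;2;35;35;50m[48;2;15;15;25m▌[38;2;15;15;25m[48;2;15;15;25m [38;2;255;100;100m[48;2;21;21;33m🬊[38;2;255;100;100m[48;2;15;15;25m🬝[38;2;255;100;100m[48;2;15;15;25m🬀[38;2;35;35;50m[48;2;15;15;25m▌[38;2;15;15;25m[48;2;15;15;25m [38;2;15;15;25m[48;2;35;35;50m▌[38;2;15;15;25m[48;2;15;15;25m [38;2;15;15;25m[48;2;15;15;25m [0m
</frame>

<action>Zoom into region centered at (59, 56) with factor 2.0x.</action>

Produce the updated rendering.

<frame>
[38;2;15;15;25m[48;2;15;15;25m [38;2;15;15;25m[48;2;255;100;100m🬺[38;2;255;100;100m[48;2;35;35;50m🬬[38;2;255;100;100m[48;2;15;15;25m🬆[38;2;15;15;25m[48;2;35;35;50m▌[38;2;15;15;25m[48;2;15;15;25m [38;2;15;15;25m[48;2;15;15;25m [38;2;35;35;50m[48;2;15;15;25m▌[38;2;15;15;25m[48;2;15;15;25m [38;2;15;15;25m[48;2;35;35;50m▌[38;2;15;15;25m[48;2;15;15;25m [38;2;15;15;25m[48;2;255;100;100m🬬[0m
[38;2;15;15;25m[48;2;35;35;50m🬰[38;2;23;23;35m[48;2;255;100;100m🬬[38;2;35;35;50m[48;2;15;15;25m🬛[38;2;15;15;25m[48;2;35;35;50m🬰[38;2;15;15;25m[48;2;35;35;50m🬐[38;2;15;15;25m[48;2;35;35;50m🬰[38;2;15;15;25m[48;2;35;35;50m🬰[38;2;35;35;50m[48;2;15;15;25m🬛[38;2;15;15;25m[48;2;35;35;50m🬰[38;2;15;15;25m[48;2;35;35;50m🬐[38;2;15;15;25m[48;2;255;100;100m🬐[38;2;255;100;100m[48;2;255;100;100m [0m
[38;2;15;15;25m[48;2;255;100;100m🬐[38;2;255;100;100m[48;2;255;100;100m [38;2;23;23;35m[48;2;255;100;100m🬸[38;2;15;15;25m[48;2;15;15;25m [38;2;15;15;25m[48;2;35;35;50m▌[38;2;15;15;25m[48;2;255;100;100m🬬[38;2;15;15;25m[48;2;15;15;25m [38;2;27;27;40m[48;2;255;100;100m🬝[38;2;15;15;25m[48;2;255;100;100m🬀[38;2;28;28;41m[48;2;255;100;100m🬊[38;2;15;15;25m[48;2;15;15;25m [38;2;255;100;100m[48;2;15;15;25m🬀[0m
[38;2;35;35;50m[48;2;15;15;25m🬂[38;2;255;100;100m[48;2;19;19;30m🬀[38;2;35;35;50m[48;2;15;15;25m🬕[38;2;35;35;50m[48;2;15;15;25m🬂[38;2;255;100;100m[48;2;25;25;37m🬫[38;2;255;100;100m[48;2;255;100;100m [38;2;35;35;50m[48;2;255;100;100m🬂[38;2;255;100;100m[48;2;35;35;50m🬺[38;2;255;100;100m[48;2;15;15;25m🬙[38;2;255;100;100m[48;2;27;27;40m🬀[38;2;35;35;50m[48;2;15;15;25m🬂[38;2;35;35;50m[48;2;15;15;25m🬂[0m
[38;2;15;15;25m[48;2;255;100;100m🬀[38;2;21;21;33m[48;2;255;100;100m🬊[38;2;35;35;50m[48;2;15;15;25m🬛[38;2;15;15;25m[48;2;35;35;50m🬰[38;2;15;15;25m[48;2;35;35;50m🬐[38;2;255;100;100m[48;2;25;25;37m🬟[38;2;23;23;35m[48;2;255;100;100m🬺[38;2;255;100;100m[48;2;28;28;41m🬆[38;2;15;15;25m[48;2;35;35;50m🬰[38;2;15;15;25m[48;2;35;35;50m🬐[38;2;15;15;25m[48;2;35;35;50m🬰[38;2;15;15;25m[48;2;35;35;50m🬰[0m
[38;2;255;100;100m[48;2;15;15;25m🬊[38;2;255;100;100m[48;2;15;15;25m🬀[38;2;35;35;50m[48;2;15;15;25m▌[38;2;15;15;25m[48;2;15;15;25m [38;2;23;23;35m[48;2;255;100;100m🬴[38;2;255;100;100m[48;2;255;100;100m [38;2;255;100;100m[48;2;15;15;25m🬛[38;2;35;35;50m[48;2;15;15;25m▌[38;2;15;15;25m[48;2;15;15;25m [38;2;15;15;25m[48;2;35;35;50m▌[38;2;15;15;25m[48;2;15;15;25m [38;2;15;15;25m[48;2;15;15;25m [0m
</frame>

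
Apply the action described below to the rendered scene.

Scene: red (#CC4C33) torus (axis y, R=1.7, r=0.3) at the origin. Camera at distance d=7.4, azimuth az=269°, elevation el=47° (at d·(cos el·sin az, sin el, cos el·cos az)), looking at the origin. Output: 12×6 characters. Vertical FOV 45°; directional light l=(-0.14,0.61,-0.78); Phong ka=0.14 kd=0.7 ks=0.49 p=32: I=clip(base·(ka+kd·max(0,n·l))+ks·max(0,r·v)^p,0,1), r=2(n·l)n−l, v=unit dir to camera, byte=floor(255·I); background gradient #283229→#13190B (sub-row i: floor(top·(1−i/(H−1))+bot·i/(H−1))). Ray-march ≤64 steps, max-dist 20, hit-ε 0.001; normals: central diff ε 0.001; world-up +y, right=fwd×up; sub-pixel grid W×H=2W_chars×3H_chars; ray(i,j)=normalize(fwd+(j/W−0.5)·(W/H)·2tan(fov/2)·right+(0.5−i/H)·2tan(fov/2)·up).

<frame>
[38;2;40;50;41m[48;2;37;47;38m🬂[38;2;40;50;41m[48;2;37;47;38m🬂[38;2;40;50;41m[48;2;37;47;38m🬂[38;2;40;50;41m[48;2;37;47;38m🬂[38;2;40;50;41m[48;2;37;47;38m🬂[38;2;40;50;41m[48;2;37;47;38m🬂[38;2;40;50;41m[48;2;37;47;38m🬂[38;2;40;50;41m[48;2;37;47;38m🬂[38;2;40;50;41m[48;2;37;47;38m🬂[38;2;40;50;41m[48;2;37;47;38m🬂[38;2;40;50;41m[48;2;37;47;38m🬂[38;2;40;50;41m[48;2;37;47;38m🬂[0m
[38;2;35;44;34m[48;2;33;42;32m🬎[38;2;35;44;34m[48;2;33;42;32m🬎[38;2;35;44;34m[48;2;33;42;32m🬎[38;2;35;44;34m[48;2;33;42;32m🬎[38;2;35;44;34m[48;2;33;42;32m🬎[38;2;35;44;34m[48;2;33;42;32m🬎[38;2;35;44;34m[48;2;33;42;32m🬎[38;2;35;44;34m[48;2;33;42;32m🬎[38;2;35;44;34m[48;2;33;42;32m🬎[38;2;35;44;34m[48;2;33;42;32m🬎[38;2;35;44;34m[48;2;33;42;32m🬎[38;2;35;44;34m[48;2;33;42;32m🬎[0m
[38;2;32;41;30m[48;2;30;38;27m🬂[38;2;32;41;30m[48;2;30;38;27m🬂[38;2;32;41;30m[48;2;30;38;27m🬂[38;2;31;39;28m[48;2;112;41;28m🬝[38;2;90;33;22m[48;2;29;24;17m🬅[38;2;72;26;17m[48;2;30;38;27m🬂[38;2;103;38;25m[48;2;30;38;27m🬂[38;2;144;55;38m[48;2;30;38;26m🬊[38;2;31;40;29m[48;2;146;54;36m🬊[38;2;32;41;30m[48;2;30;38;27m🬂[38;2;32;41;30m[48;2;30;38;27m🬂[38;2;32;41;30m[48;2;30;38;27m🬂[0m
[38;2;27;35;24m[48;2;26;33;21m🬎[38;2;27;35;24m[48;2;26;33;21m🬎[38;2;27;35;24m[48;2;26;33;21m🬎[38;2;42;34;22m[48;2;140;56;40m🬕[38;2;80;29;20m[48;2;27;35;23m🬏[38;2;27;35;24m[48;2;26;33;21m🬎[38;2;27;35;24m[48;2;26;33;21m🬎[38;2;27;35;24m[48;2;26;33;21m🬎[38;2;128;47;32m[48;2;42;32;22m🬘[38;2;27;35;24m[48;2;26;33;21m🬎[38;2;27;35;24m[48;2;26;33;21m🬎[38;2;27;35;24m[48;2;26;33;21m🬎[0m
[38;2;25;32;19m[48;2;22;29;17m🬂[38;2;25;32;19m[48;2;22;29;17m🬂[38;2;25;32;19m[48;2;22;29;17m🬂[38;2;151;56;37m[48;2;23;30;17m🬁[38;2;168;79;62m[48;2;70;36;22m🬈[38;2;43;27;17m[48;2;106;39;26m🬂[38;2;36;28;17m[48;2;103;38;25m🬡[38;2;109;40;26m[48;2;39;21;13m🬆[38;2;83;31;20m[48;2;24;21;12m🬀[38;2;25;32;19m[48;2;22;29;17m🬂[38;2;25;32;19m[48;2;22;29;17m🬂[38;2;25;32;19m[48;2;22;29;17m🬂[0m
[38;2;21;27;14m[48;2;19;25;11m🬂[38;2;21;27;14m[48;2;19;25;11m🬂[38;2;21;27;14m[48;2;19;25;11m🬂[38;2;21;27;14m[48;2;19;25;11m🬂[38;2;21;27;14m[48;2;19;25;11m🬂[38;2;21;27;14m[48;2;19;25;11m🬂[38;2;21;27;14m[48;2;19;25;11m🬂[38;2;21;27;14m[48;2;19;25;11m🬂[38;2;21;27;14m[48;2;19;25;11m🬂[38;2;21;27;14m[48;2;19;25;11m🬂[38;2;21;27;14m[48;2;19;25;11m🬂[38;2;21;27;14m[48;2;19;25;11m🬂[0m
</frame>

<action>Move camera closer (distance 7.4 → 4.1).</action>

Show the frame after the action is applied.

<frame>
[38;2;40;50;41m[48;2;37;47;38m🬂[38;2;40;50;41m[48;2;37;47;38m🬂[38;2;40;50;41m[48;2;37;47;38m🬂[38;2;40;50;41m[48;2;37;47;38m🬂[38;2;40;50;41m[48;2;37;47;38m🬂[38;2;40;50;41m[48;2;37;47;38m🬂[38;2;40;50;41m[48;2;37;47;38m🬂[38;2;40;50;41m[48;2;37;47;38m🬂[38;2;40;50;41m[48;2;37;47;38m🬂[38;2;40;50;41m[48;2;37;47;38m🬂[38;2;40;50;41m[48;2;37;47;38m🬂[38;2;40;50;41m[48;2;37;47;38m🬂[0m
[38;2;35;44;34m[48;2;33;42;32m🬎[38;2;35;44;34m[48;2;33;42;32m🬎[38;2;35;44;33m[48;2;105;39;26m🬝[38;2;114;42;28m[48;2;40;31;23m🬋[38;2;98;36;24m[48;2;40;22;16m🬅[38;2;100;37;24m[48;2;41;15;10m🬊[38;2;108;40;26m[48;2;29;10;7m🬎[38;2;130;49;34m[48;2;93;34;22m🬌[38;2;98;49;34m[48;2;255;164;144m🬝[38;2;48;41;31m[48;2;142;52;35m🬎[38;2;35;44;34m[48;2;33;42;32m🬎[38;2;35;44;34m[48;2;33;42;32m🬎[0m
[38;2;32;41;30m[48;2;30;38;27m🬂[38;2;42;37;26m[48;2;126;47;31m🬥[38;2;97;36;24m[48;2;33;12;8m🬀[38;2;28;10;7m[48;2;30;38;26m🬆[38;2;32;41;30m[48;2;30;38;27m🬂[38;2;32;41;30m[48;2;30;38;27m🬂[38;2;32;41;30m[48;2;30;38;27m🬂[38;2;32;41;30m[48;2;30;38;27m🬂[38;2;128;47;32m[48;2;30;39;27m🬁[38;2;152;56;38m[48;2;30;38;26m🬬[38;2;32;41;30m[48;2;146;54;36m🬁[38;2;82;30;20m[48;2;31;39;28m🬏[0m
[38;2;165;61;41m[48;2;27;35;23m🬦[38;2;120;44;29m[48;2;57;20;14m▌[38;2;28;10;7m[48;2;27;34;23m▌[38;2;27;35;24m[48;2;26;33;21m🬎[38;2;27;35;24m[48;2;26;33;21m🬎[38;2;27;35;24m[48;2;26;33;21m🬎[38;2;27;35;24m[48;2;26;33;21m🬎[38;2;27;35;24m[48;2;26;33;21m🬎[38;2;27;35;24m[48;2;26;33;21m🬎[38;2;27;35;24m[48;2;26;33;21m🬎[38;2;162;59;40m[48;2;150;55;37m🬄[38;2;110;41;27m[48;2;33;20;14m▌[0m
[38;2;166;61;41m[48;2;23;30;17m🬉[38;2;98;36;24m[48;2;148;59;42m🬉[38;2;27;17;11m[48;2;80;29;19m🬊[38;2;23;30;18m[48;2;28;10;7m🬬[38;2;25;32;19m[48;2;22;29;17m🬂[38;2;25;32;19m[48;2;22;29;17m🬂[38;2;25;32;19m[48;2;22;29;17m🬂[38;2;25;32;19m[48;2;22;29;17m🬂[38;2;25;32;19m[48;2;22;29;17m🬂[38;2;24;31;18m[48;2;127;47;31m🬆[38;2;138;51;34m[48;2;113;42;28m🬆[38;2;91;34;22m[48;2;36;18;11m🬄[0m
[38;2;21;27;14m[48;2;19;25;11m🬂[38;2;244;151;133m[48;2;95;42;26m🬁[38;2;138;55;39m[48;2;249;159;141m🬸[38;2;83;30;20m[48;2;136;56;40m🬊[38;2;21;27;14m[48;2;103;38;25m🬂[38;2;21;27;14m[48;2;93;34;23m🬂[38;2;21;27;14m[48;2;96;35;23m🬂[38;2;21;27;14m[48;2;109;40;26m🬂[38;2;21;27;14m[48;2;114;42;28m🬀[38;2;114;42;28m[48;2;88;32;22m🬎[38;2;88;32;21m[48;2;42;15;10m🬆[38;2;31;11;7m[48;2;19;25;12m🬀[0m
</frame>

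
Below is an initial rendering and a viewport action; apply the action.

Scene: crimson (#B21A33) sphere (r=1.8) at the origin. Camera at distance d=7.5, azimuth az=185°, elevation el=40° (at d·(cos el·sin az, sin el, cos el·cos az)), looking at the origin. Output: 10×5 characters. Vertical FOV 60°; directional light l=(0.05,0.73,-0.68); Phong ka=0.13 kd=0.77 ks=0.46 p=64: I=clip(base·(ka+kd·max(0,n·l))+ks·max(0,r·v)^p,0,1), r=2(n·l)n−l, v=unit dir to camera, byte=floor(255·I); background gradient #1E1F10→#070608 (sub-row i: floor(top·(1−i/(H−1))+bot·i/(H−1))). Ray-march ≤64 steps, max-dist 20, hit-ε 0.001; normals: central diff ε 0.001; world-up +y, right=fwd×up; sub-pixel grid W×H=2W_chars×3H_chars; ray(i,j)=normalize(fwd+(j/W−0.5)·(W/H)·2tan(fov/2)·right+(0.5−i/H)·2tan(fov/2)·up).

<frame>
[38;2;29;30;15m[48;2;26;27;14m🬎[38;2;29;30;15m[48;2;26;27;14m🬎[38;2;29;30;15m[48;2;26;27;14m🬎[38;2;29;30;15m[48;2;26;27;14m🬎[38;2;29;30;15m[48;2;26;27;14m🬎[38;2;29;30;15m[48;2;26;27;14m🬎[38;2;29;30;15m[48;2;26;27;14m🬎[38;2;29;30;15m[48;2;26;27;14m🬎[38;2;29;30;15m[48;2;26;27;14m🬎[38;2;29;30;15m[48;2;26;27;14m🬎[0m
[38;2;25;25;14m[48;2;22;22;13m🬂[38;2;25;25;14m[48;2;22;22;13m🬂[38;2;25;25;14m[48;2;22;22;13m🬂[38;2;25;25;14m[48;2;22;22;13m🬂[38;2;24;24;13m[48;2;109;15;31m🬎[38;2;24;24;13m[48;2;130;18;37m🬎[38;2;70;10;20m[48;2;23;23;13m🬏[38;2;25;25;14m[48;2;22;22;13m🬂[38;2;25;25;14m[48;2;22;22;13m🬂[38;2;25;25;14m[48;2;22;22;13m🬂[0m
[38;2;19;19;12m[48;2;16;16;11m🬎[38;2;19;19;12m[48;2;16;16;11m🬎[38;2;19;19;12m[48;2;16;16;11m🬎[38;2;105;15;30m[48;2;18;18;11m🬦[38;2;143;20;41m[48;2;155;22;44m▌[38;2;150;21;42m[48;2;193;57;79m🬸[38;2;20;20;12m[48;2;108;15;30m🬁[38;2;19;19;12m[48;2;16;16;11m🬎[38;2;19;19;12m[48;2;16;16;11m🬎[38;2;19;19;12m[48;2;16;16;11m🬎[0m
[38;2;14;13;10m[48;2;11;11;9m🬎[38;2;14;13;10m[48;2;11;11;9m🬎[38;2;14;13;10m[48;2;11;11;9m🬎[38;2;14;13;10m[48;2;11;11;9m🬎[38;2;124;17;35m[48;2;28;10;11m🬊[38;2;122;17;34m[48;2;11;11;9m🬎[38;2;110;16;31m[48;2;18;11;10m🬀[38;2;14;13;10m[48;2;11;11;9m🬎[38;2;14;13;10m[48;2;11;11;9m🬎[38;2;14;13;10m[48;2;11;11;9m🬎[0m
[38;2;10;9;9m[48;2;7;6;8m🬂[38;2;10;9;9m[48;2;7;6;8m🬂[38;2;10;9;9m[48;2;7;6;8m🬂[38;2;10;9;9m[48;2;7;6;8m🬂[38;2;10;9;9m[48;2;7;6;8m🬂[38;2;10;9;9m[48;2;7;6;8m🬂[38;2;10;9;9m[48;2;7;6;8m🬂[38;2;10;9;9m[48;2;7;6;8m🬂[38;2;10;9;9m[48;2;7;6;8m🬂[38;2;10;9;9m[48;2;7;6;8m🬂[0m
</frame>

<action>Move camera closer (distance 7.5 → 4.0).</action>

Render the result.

<frame>
[38;2;29;30;15m[48;2;26;27;14m🬎[38;2;29;30;15m[48;2;26;27;14m🬎[38;2;29;30;15m[48;2;26;27;14m🬎[38;2;28;29;15m[48;2;128;18;36m🬝[38;2;29;30;15m[48;2;139;20;39m🬎[38;2;29;30;15m[48;2;130;18;36m🬊[38;2;29;30;15m[48;2;124;18;35m🬎[38;2;29;30;15m[48;2;26;27;14m🬎[38;2;29;30;15m[48;2;26;27;14m🬎[38;2;29;30;15m[48;2;26;27;14m🬎[0m
[38;2;25;25;14m[48;2;22;22;13m🬂[38;2;25;25;14m[48;2;22;22;13m🬂[38;2;24;24;13m[48;2;129;18;36m🬆[38;2;140;20;39m[48;2;151;21;43m🬂[38;2;150;21;42m[48;2;157;22;44m🬂[38;2;150;21;42m[48;2;156;22;44m🬊[38;2;140;19;40m[48;2;149;21;42m🬊[38;2;25;25;14m[48;2;126;18;36m🬁[38;2;90;13;25m[48;2;23;23;13m🬏[38;2;25;25;14m[48;2;22;22;13m🬂[0m
[38;2;19;19;12m[48;2;16;16;11m🬎[38;2;19;19;12m[48;2;16;16;11m🬎[38;2;129;18;36m[48;2;145;21;41m▌[38;2;156;22;44m[48;2;152;22;43m▐[38;2;209;73;95m[48;2;160;24;47m🬇[38;2;233;97;119m[48;2;159;25;48m🬃[38;2;152;22;43m[48;2;147;21;42m▌[38;2;140;20;39m[48;2;129;18;36m▌[38;2;108;15;30m[48;2;18;18;11m▌[38;2;19;19;12m[48;2;16;16;11m🬎[0m
[38;2;14;13;10m[48;2;11;11;9m🬎[38;2;14;13;10m[48;2;11;11;9m🬎[38;2;123;17;35m[48;2;11;11;9m🬬[38;2;149;21;42m[48;2;138;19;39m🬊[38;2;153;22;43m[48;2;145;20;41m🬊[38;2;151;21;43m[48;2;143;20;41m🬆[38;2;145;20;41m[48;2;135;19;38m🬆[38;2;127;18;36m[48;2;108;15;31m🬕[38;2;89;12;25m[48;2;12;12;9m🬄[38;2;14;13;10m[48;2;11;11;9m🬎[0m
[38;2;10;9;9m[48;2;7;6;8m🬂[38;2;10;9;9m[48;2;7;6;8m🬂[38;2;10;9;9m[48;2;7;6;8m🬂[38;2;116;16;33m[48;2;7;6;8m🬊[38;2;126;18;35m[48;2;7;6;8m🬎[38;2;116;16;33m[48;2;7;6;8m🬝[38;2;112;16;32m[48;2;7;6;8m🬎[38;2;103;15;29m[48;2;8;7;8m🬀[38;2;10;9;9m[48;2;7;6;8m🬂[38;2;10;9;9m[48;2;7;6;8m🬂[0m
</frame>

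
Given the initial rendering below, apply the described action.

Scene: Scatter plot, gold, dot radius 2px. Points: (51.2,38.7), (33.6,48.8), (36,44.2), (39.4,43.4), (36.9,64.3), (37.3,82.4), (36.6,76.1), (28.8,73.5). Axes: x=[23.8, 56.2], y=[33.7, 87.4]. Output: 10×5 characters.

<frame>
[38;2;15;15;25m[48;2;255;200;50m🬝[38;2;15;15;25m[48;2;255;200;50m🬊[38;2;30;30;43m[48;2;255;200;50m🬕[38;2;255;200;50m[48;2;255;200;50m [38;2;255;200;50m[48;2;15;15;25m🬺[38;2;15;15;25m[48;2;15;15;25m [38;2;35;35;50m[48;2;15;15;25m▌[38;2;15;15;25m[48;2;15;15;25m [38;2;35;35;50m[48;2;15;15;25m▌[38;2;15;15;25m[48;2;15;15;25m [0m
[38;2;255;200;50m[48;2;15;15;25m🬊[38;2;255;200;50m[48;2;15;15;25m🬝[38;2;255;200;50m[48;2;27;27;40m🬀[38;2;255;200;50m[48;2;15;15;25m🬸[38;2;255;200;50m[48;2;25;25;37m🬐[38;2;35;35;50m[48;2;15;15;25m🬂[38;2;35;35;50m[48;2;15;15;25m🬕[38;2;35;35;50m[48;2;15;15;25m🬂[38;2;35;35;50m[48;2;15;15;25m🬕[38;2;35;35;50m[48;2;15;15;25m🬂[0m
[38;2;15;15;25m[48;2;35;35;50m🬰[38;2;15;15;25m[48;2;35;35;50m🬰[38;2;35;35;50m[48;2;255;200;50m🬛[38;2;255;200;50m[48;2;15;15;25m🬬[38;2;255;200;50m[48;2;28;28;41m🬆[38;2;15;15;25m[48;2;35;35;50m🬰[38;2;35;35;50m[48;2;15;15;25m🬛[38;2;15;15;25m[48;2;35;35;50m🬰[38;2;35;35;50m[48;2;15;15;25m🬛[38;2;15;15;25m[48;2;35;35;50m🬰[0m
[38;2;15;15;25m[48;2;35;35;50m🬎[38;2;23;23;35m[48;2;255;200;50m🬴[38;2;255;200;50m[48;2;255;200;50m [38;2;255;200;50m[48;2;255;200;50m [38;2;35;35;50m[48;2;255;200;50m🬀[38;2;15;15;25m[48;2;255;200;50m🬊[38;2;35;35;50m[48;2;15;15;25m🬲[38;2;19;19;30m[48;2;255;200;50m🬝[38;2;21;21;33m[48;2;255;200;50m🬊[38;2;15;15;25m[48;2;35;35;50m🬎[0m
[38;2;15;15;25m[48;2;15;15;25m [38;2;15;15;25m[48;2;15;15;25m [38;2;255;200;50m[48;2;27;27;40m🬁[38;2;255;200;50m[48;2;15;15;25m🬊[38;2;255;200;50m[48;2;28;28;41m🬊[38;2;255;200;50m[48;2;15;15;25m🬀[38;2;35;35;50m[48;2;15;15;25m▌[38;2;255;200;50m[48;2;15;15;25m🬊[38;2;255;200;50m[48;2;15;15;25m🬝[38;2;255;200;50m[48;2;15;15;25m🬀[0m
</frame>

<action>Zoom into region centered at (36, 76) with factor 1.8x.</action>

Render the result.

<frame>
[38;2;15;15;25m[48;2;15;15;25m [38;2;15;15;25m[48;2;15;15;25m [38;2;35;35;50m[48;2;15;15;25m▌[38;2;15;15;25m[48;2;15;15;25m [38;2;27;27;40m[48;2;255;200;50m🬝[38;2;15;15;25m[48;2;255;200;50m🬊[38;2;35;35;50m[48;2;15;15;25m▌[38;2;15;15;25m[48;2;15;15;25m [38;2;35;35;50m[48;2;15;15;25m▌[38;2;15;15;25m[48;2;15;15;25m [0m
[38;2;35;35;50m[48;2;15;15;25m🬂[38;2;35;35;50m[48;2;15;15;25m🬂[38;2;35;35;50m[48;2;15;15;25m🬕[38;2;35;35;50m[48;2;15;15;25m🬂[38;2;255;200;50m[48;2;35;35;50m🬨[38;2;255;200;50m[48;2;255;200;50m [38;2;255;200;50m[48;2;27;27;40m🬀[38;2;35;35;50m[48;2;15;15;25m🬂[38;2;35;35;50m[48;2;15;15;25m🬕[38;2;35;35;50m[48;2;15;15;25m🬂[0m
[38;2;15;15;25m[48;2;255;200;50m🬀[38;2;21;21;33m[48;2;255;200;50m🬊[38;2;35;35;50m[48;2;15;15;25m🬛[38;2;15;15;25m[48;2;35;35;50m🬰[38;2;255;200;50m[48;2;28;28;41m🬊[38;2;255;200;50m[48;2;15;15;25m🬝[38;2;255;200;50m[48;2;27;27;40m🬀[38;2;15;15;25m[48;2;35;35;50m🬰[38;2;35;35;50m[48;2;15;15;25m🬛[38;2;15;15;25m[48;2;35;35;50m🬰[0m
[38;2;255;200;50m[48;2;28;28;41m🬊[38;2;255;200;50m[48;2;23;23;35m🬀[38;2;35;35;50m[48;2;15;15;25m🬲[38;2;15;15;25m[48;2;35;35;50m🬎[38;2;27;27;40m[48;2;255;200;50m🬝[38;2;15;15;25m[48;2;255;200;50m🬊[38;2;35;35;50m[48;2;15;15;25m🬲[38;2;15;15;25m[48;2;35;35;50m🬎[38;2;35;35;50m[48;2;15;15;25m🬲[38;2;15;15;25m[48;2;35;35;50m🬎[0m
[38;2;15;15;25m[48;2;15;15;25m [38;2;15;15;25m[48;2;15;15;25m [38;2;35;35;50m[48;2;15;15;25m▌[38;2;15;15;25m[48;2;15;15;25m [38;2;255;200;50m[48;2;28;28;41m🬊[38;2;255;200;50m[48;2;15;15;25m🬝[38;2;255;200;50m[48;2;23;23;35m🬀[38;2;15;15;25m[48;2;15;15;25m [38;2;35;35;50m[48;2;15;15;25m▌[38;2;15;15;25m[48;2;15;15;25m [0m
</frame>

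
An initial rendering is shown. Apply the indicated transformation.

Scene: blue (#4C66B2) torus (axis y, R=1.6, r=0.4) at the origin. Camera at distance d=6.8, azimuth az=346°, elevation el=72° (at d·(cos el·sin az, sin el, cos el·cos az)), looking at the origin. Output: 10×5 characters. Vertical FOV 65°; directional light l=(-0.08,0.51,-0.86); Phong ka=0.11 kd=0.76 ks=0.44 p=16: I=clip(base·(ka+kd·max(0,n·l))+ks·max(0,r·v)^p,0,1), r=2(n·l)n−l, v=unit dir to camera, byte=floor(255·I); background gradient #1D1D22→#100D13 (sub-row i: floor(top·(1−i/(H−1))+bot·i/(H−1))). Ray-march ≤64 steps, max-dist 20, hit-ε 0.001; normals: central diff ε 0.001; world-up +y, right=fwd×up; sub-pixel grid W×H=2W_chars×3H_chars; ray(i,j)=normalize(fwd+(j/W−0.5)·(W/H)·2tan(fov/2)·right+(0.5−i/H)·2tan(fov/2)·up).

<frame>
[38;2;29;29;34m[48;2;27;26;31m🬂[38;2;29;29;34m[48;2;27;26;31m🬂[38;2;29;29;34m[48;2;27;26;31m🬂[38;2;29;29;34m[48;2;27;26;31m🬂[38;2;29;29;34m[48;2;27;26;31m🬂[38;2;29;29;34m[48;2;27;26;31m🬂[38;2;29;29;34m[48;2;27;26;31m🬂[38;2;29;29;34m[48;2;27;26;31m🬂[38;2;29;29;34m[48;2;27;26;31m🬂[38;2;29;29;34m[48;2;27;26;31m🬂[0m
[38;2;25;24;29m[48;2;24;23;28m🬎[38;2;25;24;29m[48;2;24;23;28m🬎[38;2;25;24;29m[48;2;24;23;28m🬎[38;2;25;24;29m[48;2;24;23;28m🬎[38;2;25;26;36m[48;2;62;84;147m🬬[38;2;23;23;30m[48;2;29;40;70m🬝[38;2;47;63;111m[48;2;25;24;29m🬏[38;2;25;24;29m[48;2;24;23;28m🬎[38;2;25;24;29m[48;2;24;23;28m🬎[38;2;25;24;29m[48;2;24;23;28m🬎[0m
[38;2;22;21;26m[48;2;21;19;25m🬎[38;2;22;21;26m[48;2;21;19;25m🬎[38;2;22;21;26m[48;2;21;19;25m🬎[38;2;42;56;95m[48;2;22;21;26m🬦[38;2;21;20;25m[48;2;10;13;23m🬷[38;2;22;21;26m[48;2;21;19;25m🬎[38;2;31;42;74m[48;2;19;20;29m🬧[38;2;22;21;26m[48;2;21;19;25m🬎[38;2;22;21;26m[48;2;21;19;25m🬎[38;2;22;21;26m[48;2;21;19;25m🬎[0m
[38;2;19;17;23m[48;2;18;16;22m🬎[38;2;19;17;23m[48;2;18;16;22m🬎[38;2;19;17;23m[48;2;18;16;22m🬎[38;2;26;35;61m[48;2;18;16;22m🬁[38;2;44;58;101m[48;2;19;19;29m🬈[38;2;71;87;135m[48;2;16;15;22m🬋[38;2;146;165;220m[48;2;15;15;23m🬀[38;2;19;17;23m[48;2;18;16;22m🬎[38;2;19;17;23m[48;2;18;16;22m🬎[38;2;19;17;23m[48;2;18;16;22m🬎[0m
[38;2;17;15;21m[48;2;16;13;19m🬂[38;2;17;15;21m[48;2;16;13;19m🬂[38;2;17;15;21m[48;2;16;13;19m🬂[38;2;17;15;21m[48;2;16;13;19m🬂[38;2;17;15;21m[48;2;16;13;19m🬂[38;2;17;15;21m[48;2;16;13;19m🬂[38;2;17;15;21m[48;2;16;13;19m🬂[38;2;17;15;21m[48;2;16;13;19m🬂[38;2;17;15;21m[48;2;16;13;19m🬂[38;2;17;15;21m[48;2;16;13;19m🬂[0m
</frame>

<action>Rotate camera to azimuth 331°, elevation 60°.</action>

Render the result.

<frame>
[38;2;29;29;34m[48;2;27;26;31m🬂[38;2;29;29;34m[48;2;27;26;31m🬂[38;2;29;29;34m[48;2;27;26;31m🬂[38;2;29;29;34m[48;2;27;26;31m🬂[38;2;29;29;34m[48;2;27;26;31m🬂[38;2;29;29;34m[48;2;27;26;31m🬂[38;2;29;29;34m[48;2;27;26;31m🬂[38;2;29;29;34m[48;2;27;26;31m🬂[38;2;29;29;34m[48;2;27;26;31m🬂[38;2;29;29;34m[48;2;27;26;31m🬂[0m
[38;2;25;24;29m[48;2;24;23;28m🬎[38;2;25;24;29m[48;2;24;23;28m🬎[38;2;25;24;29m[48;2;24;23;28m🬎[38;2;25;24;29m[48;2;24;23;28m🬎[38;2;25;24;29m[48;2;85;101;146m🬝[38;2;25;24;29m[48;2;38;51;88m🬎[38;2;25;24;29m[48;2;24;23;28m🬎[38;2;25;24;29m[48;2;24;23;28m🬎[38;2;25;24;29m[48;2;24;23;28m🬎[38;2;25;24;29m[48;2;24;23;28m🬎[0m
[38;2;22;21;26m[48;2;21;19;25m🬎[38;2;22;21;26m[48;2;21;19;25m🬎[38;2;22;21;26m[48;2;21;19;25m🬎[38;2;85;99;139m[48;2;22;21;26m🬦[38;2;8;11;19m[48;2;19;19;27m🬅[38;2;21;20;25m[48;2;8;11;19m🬺[38;2;32;43;76m[48;2;22;20;26m🬪[38;2;22;21;26m[48;2;21;19;25m🬎[38;2;22;21;26m[48;2;21;19;25m🬎[38;2;22;21;26m[48;2;21;19;25m🬎[0m
[38;2;19;17;23m[48;2;18;16;22m🬎[38;2;19;17;23m[48;2;18;16;22m🬎[38;2;19;17;23m[48;2;18;16;22m🬎[38;2;30;40;71m[48;2;18;16;22m🬁[38;2;36;48;83m[48;2;18;18;27m🬈[38;2;31;42;74m[48;2;16;15;22m🬋[38;2;89;106;157m[48;2;14;14;21m🬀[38;2;19;17;23m[48;2;18;16;22m🬎[38;2;19;17;23m[48;2;18;16;22m🬎[38;2;19;17;23m[48;2;18;16;22m🬎[0m
[38;2;17;15;21m[48;2;16;13;19m🬂[38;2;17;15;21m[48;2;16;13;19m🬂[38;2;17;15;21m[48;2;16;13;19m🬂[38;2;17;15;21m[48;2;16;13;19m🬂[38;2;17;15;21m[48;2;16;13;19m🬂[38;2;17;15;21m[48;2;16;13;19m🬂[38;2;17;15;21m[48;2;16;13;19m🬂[38;2;17;15;21m[48;2;16;13;19m🬂[38;2;17;15;21m[48;2;16;13;19m🬂[38;2;17;15;21m[48;2;16;13;19m🬂[0m
</frame>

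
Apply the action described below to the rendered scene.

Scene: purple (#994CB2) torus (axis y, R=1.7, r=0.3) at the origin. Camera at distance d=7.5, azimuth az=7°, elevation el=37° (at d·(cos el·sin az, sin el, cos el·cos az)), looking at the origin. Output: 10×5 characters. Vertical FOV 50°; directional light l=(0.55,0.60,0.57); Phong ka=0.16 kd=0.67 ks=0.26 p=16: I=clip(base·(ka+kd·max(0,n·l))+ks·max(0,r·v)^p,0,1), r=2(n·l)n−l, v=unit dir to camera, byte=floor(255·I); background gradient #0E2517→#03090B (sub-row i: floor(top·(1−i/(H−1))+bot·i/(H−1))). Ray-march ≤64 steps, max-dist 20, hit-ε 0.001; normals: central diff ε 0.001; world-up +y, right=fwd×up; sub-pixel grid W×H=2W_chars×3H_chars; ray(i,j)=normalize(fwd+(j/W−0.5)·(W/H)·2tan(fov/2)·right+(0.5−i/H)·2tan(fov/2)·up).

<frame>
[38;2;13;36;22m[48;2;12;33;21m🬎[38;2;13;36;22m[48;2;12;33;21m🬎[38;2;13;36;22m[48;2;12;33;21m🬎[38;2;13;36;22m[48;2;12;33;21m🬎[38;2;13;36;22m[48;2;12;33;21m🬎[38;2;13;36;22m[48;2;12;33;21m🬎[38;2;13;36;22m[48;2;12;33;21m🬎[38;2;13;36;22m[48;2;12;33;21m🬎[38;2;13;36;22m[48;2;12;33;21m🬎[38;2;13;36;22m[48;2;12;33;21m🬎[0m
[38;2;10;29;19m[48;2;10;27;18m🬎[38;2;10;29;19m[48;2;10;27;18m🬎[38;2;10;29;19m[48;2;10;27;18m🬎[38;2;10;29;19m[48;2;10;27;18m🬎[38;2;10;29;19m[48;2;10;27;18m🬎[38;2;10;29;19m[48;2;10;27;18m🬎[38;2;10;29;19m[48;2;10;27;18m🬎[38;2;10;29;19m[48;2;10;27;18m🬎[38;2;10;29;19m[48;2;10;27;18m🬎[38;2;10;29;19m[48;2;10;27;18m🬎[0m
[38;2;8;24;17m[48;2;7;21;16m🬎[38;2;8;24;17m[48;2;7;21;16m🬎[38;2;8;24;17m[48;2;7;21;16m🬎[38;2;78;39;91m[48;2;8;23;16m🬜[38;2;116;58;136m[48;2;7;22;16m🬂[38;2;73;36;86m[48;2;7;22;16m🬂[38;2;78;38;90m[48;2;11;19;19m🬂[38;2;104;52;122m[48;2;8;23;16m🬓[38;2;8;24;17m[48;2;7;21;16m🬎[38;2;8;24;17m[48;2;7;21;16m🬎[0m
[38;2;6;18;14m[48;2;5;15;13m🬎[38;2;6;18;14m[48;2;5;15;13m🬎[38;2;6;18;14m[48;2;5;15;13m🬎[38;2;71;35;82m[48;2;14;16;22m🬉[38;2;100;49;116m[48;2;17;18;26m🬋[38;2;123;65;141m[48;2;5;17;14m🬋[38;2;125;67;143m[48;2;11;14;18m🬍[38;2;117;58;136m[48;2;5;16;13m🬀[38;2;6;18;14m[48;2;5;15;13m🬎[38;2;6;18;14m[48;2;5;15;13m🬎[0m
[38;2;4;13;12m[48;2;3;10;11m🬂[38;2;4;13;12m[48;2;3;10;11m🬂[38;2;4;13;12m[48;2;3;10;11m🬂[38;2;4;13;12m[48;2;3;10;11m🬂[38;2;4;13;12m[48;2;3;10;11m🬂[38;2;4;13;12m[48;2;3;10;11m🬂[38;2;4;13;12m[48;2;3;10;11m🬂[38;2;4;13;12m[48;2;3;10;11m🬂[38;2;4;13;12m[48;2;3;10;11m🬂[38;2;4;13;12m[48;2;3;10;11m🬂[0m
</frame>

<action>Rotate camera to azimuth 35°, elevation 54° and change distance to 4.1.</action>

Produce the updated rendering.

<frame>
[38;2;13;36;22m[48;2;12;33;21m🬎[38;2;13;36;22m[48;2;12;33;21m🬎[38;2;13;36;22m[48;2;12;33;21m🬎[38;2;13;36;22m[48;2;12;33;21m🬎[38;2;13;36;22m[48;2;12;33;21m🬎[38;2;13;36;22m[48;2;12;33;21m🬎[38;2;13;36;22m[48;2;12;33;21m🬎[38;2;13;36;22m[48;2;12;33;21m🬎[38;2;13;36;22m[48;2;12;33;21m🬎[38;2;13;36;22m[48;2;12;33;21m🬎[0m
[38;2;10;29;19m[48;2;10;27;18m🬎[38;2;10;29;19m[48;2;10;27;18m🬎[38;2;10;29;19m[48;2;92;45;107m🬆[38;2;104;51;121m[48;2;10;28;19m🬜[38;2;112;56;130m[48;2;10;27;18m🬎[38;2;108;56;125m[48;2;10;27;18m🬎[38;2;101;50;118m[48;2;10;27;18m🬎[38;2;11;30;20m[48;2;86;42;100m🬂[38;2;87;43;101m[48;2;10;29;19m🬏[38;2;10;29;19m[48;2;10;27;18m🬎[0m
[38;2;8;24;17m[48;2;7;21;16m🬎[38;2;8;24;17m[48;2;80;40;93m🬄[38;2;73;36;85m[48;2;7;22;16m🬕[38;2;8;24;17m[48;2;7;21;16m🬎[38;2;8;24;17m[48;2;7;21;16m🬎[38;2;8;24;17m[48;2;7;21;16m🬎[38;2;8;24;17m[48;2;7;21;16m🬎[38;2;52;25;60m[48;2;7;22;16m🬁[38;2;80;39;93m[48;2;44;22;52m🬨[38;2;89;44;104m[48;2;8;23;16m🬏[0m
[38;2;6;18;14m[48;2;5;15;13m🬎[38;2;82;40;95m[48;2;89;44;104m🬙[38;2;12;16;19m[48;2;57;28;66m▐[38;2;6;18;14m[48;2;5;15;13m🬎[38;2;6;18;14m[48;2;5;15;13m🬎[38;2;6;18;14m[48;2;5;15;13m🬎[38;2;6;18;14m[48;2;5;15;13m🬎[38;2;5;17;14m[48;2;24;12;28m🬝[38;2;34;17;40m[48;2;81;40;94m🬄[38;2;98;48;114m[48;2;5;17;14m▌[0m
[38;2;4;13;12m[48;2;3;10;11m🬂[38;2;95;47;111m[48;2;3;10;11m🬉[38;2;65;32;76m[48;2;100;49;117m🬁[38;2;26;16;33m[48;2;92;45;107m🬊[38;2;14;12;20m[48;2;81;40;93m🬎[38;2;14;12;20m[48;2;74;37;87m🬎[38;2;19;15;26m[48;2;90;45;105m🬎[38;2;42;21;49m[48;2;100;50;116m🬂[38;2;107;53;125m[48;2;3;9;11m🬝[38;2;4;13;12m[48;2;3;10;11m🬂[0m
</frame>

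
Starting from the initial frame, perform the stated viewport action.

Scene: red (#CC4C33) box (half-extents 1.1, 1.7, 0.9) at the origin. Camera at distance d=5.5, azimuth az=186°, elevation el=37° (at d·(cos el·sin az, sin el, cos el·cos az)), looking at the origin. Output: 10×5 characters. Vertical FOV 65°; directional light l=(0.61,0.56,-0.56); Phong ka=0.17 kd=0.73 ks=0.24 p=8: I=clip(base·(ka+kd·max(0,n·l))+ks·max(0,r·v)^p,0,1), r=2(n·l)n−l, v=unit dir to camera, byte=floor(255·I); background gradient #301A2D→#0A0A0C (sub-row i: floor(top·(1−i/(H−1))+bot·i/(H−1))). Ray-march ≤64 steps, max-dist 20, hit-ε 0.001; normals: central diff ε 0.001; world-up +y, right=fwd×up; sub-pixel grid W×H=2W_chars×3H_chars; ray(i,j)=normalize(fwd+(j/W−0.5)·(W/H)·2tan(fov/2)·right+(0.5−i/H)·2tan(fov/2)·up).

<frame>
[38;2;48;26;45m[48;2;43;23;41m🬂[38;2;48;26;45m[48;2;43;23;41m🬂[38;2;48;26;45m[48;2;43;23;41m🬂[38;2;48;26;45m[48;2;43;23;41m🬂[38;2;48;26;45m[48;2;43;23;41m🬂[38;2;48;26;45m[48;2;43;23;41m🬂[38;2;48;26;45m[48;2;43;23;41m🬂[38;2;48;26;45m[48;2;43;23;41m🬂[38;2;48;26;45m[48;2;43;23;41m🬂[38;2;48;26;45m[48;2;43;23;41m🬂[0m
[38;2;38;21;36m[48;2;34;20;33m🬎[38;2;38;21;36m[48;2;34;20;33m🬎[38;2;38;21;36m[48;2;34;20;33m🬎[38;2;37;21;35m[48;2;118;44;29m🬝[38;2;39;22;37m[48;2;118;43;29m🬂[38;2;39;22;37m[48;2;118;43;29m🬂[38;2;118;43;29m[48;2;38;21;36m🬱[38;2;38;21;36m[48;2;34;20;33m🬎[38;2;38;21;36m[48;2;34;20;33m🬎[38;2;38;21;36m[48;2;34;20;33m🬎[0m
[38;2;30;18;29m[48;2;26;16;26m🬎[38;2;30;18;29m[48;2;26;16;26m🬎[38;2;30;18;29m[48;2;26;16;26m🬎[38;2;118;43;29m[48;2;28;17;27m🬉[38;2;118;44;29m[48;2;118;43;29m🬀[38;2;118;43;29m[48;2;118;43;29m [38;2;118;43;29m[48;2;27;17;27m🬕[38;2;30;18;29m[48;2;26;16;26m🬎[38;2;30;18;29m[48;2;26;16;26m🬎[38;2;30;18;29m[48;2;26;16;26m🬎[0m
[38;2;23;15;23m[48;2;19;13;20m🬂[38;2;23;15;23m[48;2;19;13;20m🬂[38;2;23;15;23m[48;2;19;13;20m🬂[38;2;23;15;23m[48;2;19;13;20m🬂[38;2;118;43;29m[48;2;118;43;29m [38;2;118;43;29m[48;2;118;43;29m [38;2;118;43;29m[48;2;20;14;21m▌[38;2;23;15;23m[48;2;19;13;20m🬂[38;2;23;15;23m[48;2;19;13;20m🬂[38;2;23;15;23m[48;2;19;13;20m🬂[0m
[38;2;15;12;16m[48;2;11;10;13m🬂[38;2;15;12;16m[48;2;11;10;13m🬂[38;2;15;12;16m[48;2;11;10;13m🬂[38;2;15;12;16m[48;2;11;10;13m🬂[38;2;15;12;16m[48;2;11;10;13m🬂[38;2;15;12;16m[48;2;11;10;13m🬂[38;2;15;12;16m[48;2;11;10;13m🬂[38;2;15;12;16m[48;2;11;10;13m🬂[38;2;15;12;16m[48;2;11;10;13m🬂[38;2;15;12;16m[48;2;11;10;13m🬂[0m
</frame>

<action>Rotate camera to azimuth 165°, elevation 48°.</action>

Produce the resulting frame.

<frame>
[38;2;48;26;45m[48;2;43;23;41m🬂[38;2;48;26;45m[48;2;43;23;41m🬂[38;2;48;26;45m[48;2;43;23;41m🬂[38;2;48;26;45m[48;2;43;23;41m🬂[38;2;48;26;45m[48;2;43;23;41m🬂[38;2;48;26;45m[48;2;43;23;41m🬂[38;2;48;26;45m[48;2;43;23;41m🬂[38;2;48;26;45m[48;2;43;23;41m🬂[38;2;48;26;45m[48;2;43;23;41m🬂[38;2;48;26;45m[48;2;43;23;41m🬂[0m
[38;2;38;21;36m[48;2;34;20;33m🬎[38;2;38;21;36m[48;2;34;20;33m🬎[38;2;38;21;36m[48;2;34;20;33m🬎[38;2;118;43;29m[48;2;37;21;35m🬦[38;2;39;22;37m[48;2;118;43;29m🬂[38;2;39;22;37m[48;2;118;43;29m🬀[38;2;118;43;29m[48;2;38;21;36m🬲[38;2;38;21;36m[48;2;34;20;33m🬎[38;2;38;21;36m[48;2;34;20;33m🬎[38;2;38;21;36m[48;2;34;20;33m🬎[0m
[38;2;30;18;29m[48;2;26;16;26m🬎[38;2;30;18;29m[48;2;26;16;26m🬎[38;2;30;18;29m[48;2;26;16;26m🬎[38;2;30;18;29m[48;2;26;16;26m🬎[38;2;118;43;29m[48;2;118;43;29m [38;2;118;43;29m[48;2;118;43;29m [38;2;118;43;29m[48;2;118;43;29m [38;2;30;18;29m[48;2;26;16;26m🬎[38;2;30;18;29m[48;2;26;16;26m🬎[38;2;30;18;29m[48;2;26;16;26m🬎[0m
[38;2;23;15;23m[48;2;19;13;20m🬂[38;2;23;15;23m[48;2;19;13;20m🬂[38;2;23;15;23m[48;2;19;13;20m🬂[38;2;23;15;23m[48;2;19;13;20m🬂[38;2;118;43;29m[48;2;19;13;20m🬨[38;2;118;43;29m[48;2;18;13;19m🬝[38;2;118;43;29m[48;2;19;13;20m🬄[38;2;23;15;23m[48;2;19;13;20m🬂[38;2;23;15;23m[48;2;19;13;20m🬂[38;2;23;15;23m[48;2;19;13;20m🬂[0m
[38;2;15;12;16m[48;2;11;10;13m🬂[38;2;15;12;16m[48;2;11;10;13m🬂[38;2;15;12;16m[48;2;11;10;13m🬂[38;2;15;12;16m[48;2;11;10;13m🬂[38;2;15;12;16m[48;2;11;10;13m🬂[38;2;15;12;16m[48;2;11;10;13m🬂[38;2;15;12;16m[48;2;11;10;13m🬂[38;2;15;12;16m[48;2;11;10;13m🬂[38;2;15;12;16m[48;2;11;10;13m🬂[38;2;15;12;16m[48;2;11;10;13m🬂[0m
</frame>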